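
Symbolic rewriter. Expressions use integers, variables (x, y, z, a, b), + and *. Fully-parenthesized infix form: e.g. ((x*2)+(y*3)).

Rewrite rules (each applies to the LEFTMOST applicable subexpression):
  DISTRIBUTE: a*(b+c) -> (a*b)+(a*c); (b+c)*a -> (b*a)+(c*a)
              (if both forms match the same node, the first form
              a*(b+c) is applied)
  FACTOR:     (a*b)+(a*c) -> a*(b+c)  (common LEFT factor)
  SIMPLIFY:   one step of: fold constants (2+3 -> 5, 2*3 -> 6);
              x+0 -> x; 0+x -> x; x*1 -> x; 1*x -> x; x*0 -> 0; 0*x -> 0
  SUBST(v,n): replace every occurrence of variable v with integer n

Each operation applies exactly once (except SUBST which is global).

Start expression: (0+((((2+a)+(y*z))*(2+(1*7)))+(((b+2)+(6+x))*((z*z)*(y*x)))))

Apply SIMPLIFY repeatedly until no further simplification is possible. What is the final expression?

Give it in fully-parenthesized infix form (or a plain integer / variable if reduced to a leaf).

Start: (0+((((2+a)+(y*z))*(2+(1*7)))+(((b+2)+(6+x))*((z*z)*(y*x)))))
Step 1: at root: (0+((((2+a)+(y*z))*(2+(1*7)))+(((b+2)+(6+x))*((z*z)*(y*x))))) -> ((((2+a)+(y*z))*(2+(1*7)))+(((b+2)+(6+x))*((z*z)*(y*x)))); overall: (0+((((2+a)+(y*z))*(2+(1*7)))+(((b+2)+(6+x))*((z*z)*(y*x))))) -> ((((2+a)+(y*z))*(2+(1*7)))+(((b+2)+(6+x))*((z*z)*(y*x))))
Step 2: at LRR: (1*7) -> 7; overall: ((((2+a)+(y*z))*(2+(1*7)))+(((b+2)+(6+x))*((z*z)*(y*x)))) -> ((((2+a)+(y*z))*(2+7))+(((b+2)+(6+x))*((z*z)*(y*x))))
Step 3: at LR: (2+7) -> 9; overall: ((((2+a)+(y*z))*(2+7))+(((b+2)+(6+x))*((z*z)*(y*x)))) -> ((((2+a)+(y*z))*9)+(((b+2)+(6+x))*((z*z)*(y*x))))
Fixed point: ((((2+a)+(y*z))*9)+(((b+2)+(6+x))*((z*z)*(y*x))))

Answer: ((((2+a)+(y*z))*9)+(((b+2)+(6+x))*((z*z)*(y*x))))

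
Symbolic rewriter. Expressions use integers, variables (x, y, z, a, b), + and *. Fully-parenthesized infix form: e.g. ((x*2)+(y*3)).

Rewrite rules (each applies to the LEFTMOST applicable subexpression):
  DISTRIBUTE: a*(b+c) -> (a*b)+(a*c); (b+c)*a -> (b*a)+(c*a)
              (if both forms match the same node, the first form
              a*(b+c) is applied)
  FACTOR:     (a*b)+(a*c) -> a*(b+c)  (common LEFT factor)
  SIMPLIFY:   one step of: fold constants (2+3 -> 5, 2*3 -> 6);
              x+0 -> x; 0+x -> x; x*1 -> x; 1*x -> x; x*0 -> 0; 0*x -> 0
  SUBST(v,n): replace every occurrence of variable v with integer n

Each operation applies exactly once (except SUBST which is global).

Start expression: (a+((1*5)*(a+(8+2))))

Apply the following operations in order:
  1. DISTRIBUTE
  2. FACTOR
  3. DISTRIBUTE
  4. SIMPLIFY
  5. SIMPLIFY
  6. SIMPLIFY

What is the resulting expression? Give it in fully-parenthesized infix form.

Answer: (a+((5*a)+(5*10)))

Derivation:
Start: (a+((1*5)*(a+(8+2))))
Apply DISTRIBUTE at R (target: ((1*5)*(a+(8+2)))): (a+((1*5)*(a+(8+2)))) -> (a+(((1*5)*a)+((1*5)*(8+2))))
Apply FACTOR at R (target: (((1*5)*a)+((1*5)*(8+2)))): (a+(((1*5)*a)+((1*5)*(8+2)))) -> (a+((1*5)*(a+(8+2))))
Apply DISTRIBUTE at R (target: ((1*5)*(a+(8+2)))): (a+((1*5)*(a+(8+2)))) -> (a+(((1*5)*a)+((1*5)*(8+2))))
Apply SIMPLIFY at RLL (target: (1*5)): (a+(((1*5)*a)+((1*5)*(8+2)))) -> (a+((5*a)+((1*5)*(8+2))))
Apply SIMPLIFY at RRL (target: (1*5)): (a+((5*a)+((1*5)*(8+2)))) -> (a+((5*a)+(5*(8+2))))
Apply SIMPLIFY at RRR (target: (8+2)): (a+((5*a)+(5*(8+2)))) -> (a+((5*a)+(5*10)))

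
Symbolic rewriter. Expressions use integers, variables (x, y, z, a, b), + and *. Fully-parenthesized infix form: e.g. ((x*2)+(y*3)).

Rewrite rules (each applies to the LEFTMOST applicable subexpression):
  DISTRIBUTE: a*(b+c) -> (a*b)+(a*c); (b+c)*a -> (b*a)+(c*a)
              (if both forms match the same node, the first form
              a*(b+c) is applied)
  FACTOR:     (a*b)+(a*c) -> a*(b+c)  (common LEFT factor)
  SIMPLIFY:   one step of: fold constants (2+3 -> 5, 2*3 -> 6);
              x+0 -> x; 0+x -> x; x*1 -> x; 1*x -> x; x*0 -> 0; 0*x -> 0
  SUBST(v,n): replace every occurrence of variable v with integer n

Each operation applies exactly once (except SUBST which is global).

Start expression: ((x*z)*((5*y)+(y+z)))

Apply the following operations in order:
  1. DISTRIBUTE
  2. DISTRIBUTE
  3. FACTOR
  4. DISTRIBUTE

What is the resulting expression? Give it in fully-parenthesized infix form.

Answer: (((x*z)*(5*y))+(((x*z)*y)+((x*z)*z)))

Derivation:
Start: ((x*z)*((5*y)+(y+z)))
Apply DISTRIBUTE at root (target: ((x*z)*((5*y)+(y+z)))): ((x*z)*((5*y)+(y+z))) -> (((x*z)*(5*y))+((x*z)*(y+z)))
Apply DISTRIBUTE at R (target: ((x*z)*(y+z))): (((x*z)*(5*y))+((x*z)*(y+z))) -> (((x*z)*(5*y))+(((x*z)*y)+((x*z)*z)))
Apply FACTOR at R (target: (((x*z)*y)+((x*z)*z))): (((x*z)*(5*y))+(((x*z)*y)+((x*z)*z))) -> (((x*z)*(5*y))+((x*z)*(y+z)))
Apply DISTRIBUTE at R (target: ((x*z)*(y+z))): (((x*z)*(5*y))+((x*z)*(y+z))) -> (((x*z)*(5*y))+(((x*z)*y)+((x*z)*z)))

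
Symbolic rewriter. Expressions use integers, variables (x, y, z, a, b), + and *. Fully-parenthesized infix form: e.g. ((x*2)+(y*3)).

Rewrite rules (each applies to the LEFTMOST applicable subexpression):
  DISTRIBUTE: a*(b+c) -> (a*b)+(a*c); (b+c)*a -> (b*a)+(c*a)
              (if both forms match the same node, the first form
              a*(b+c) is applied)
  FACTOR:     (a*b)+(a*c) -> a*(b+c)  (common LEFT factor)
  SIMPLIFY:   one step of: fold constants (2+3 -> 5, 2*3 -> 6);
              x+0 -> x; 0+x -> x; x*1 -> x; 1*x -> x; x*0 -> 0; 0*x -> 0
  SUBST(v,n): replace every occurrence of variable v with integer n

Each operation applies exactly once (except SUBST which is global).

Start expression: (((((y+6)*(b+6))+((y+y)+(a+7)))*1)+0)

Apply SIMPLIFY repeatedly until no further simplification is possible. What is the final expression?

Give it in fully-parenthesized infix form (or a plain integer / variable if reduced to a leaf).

Answer: (((y+6)*(b+6))+((y+y)+(a+7)))

Derivation:
Start: (((((y+6)*(b+6))+((y+y)+(a+7)))*1)+0)
Step 1: at root: (((((y+6)*(b+6))+((y+y)+(a+7)))*1)+0) -> ((((y+6)*(b+6))+((y+y)+(a+7)))*1); overall: (((((y+6)*(b+6))+((y+y)+(a+7)))*1)+0) -> ((((y+6)*(b+6))+((y+y)+(a+7)))*1)
Step 2: at root: ((((y+6)*(b+6))+((y+y)+(a+7)))*1) -> (((y+6)*(b+6))+((y+y)+(a+7))); overall: ((((y+6)*(b+6))+((y+y)+(a+7)))*1) -> (((y+6)*(b+6))+((y+y)+(a+7)))
Fixed point: (((y+6)*(b+6))+((y+y)+(a+7)))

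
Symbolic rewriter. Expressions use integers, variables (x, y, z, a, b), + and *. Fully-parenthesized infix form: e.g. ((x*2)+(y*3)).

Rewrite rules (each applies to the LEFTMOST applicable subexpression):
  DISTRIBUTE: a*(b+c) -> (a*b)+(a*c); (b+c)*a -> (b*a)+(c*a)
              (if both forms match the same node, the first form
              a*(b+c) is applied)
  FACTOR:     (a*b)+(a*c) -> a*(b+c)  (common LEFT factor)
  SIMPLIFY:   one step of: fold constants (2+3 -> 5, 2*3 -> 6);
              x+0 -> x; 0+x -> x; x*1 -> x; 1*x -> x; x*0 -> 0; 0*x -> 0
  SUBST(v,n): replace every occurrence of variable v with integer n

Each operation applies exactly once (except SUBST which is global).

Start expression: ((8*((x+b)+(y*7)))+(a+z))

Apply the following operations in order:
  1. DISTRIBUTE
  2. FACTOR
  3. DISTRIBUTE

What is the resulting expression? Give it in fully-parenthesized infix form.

Answer: (((8*(x+b))+(8*(y*7)))+(a+z))

Derivation:
Start: ((8*((x+b)+(y*7)))+(a+z))
Apply DISTRIBUTE at L (target: (8*((x+b)+(y*7)))): ((8*((x+b)+(y*7)))+(a+z)) -> (((8*(x+b))+(8*(y*7)))+(a+z))
Apply FACTOR at L (target: ((8*(x+b))+(8*(y*7)))): (((8*(x+b))+(8*(y*7)))+(a+z)) -> ((8*((x+b)+(y*7)))+(a+z))
Apply DISTRIBUTE at L (target: (8*((x+b)+(y*7)))): ((8*((x+b)+(y*7)))+(a+z)) -> (((8*(x+b))+(8*(y*7)))+(a+z))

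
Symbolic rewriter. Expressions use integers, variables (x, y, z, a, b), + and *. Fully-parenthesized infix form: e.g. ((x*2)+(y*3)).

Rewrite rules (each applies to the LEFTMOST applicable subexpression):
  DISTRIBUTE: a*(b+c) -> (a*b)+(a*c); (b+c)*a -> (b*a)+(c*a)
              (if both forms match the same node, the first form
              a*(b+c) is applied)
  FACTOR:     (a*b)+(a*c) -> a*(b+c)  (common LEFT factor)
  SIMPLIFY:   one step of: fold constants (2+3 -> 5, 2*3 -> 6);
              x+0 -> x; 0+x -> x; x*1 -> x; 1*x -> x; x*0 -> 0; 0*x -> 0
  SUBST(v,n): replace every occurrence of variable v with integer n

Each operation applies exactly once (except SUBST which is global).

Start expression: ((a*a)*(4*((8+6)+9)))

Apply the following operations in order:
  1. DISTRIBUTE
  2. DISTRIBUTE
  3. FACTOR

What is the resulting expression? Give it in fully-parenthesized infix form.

Start: ((a*a)*(4*((8+6)+9)))
Apply DISTRIBUTE at R (target: (4*((8+6)+9))): ((a*a)*(4*((8+6)+9))) -> ((a*a)*((4*(8+6))+(4*9)))
Apply DISTRIBUTE at root (target: ((a*a)*((4*(8+6))+(4*9)))): ((a*a)*((4*(8+6))+(4*9))) -> (((a*a)*(4*(8+6)))+((a*a)*(4*9)))
Apply FACTOR at root (target: (((a*a)*(4*(8+6)))+((a*a)*(4*9)))): (((a*a)*(4*(8+6)))+((a*a)*(4*9))) -> ((a*a)*((4*(8+6))+(4*9)))

Answer: ((a*a)*((4*(8+6))+(4*9)))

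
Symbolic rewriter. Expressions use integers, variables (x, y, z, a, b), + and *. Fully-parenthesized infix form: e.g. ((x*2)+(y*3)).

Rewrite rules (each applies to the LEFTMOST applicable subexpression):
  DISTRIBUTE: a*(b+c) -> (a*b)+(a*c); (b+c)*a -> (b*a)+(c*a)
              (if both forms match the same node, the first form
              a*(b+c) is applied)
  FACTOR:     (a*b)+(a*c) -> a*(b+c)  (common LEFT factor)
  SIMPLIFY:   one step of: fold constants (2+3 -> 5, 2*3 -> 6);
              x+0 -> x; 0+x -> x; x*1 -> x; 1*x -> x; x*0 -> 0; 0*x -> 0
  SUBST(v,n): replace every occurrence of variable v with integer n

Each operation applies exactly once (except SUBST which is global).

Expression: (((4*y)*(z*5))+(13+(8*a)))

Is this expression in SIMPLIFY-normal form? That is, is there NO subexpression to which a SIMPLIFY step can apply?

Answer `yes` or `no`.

Expression: (((4*y)*(z*5))+(13+(8*a)))
Scanning for simplifiable subexpressions (pre-order)...
  at root: (((4*y)*(z*5))+(13+(8*a))) (not simplifiable)
  at L: ((4*y)*(z*5)) (not simplifiable)
  at LL: (4*y) (not simplifiable)
  at LR: (z*5) (not simplifiable)
  at R: (13+(8*a)) (not simplifiable)
  at RR: (8*a) (not simplifiable)
Result: no simplifiable subexpression found -> normal form.

Answer: yes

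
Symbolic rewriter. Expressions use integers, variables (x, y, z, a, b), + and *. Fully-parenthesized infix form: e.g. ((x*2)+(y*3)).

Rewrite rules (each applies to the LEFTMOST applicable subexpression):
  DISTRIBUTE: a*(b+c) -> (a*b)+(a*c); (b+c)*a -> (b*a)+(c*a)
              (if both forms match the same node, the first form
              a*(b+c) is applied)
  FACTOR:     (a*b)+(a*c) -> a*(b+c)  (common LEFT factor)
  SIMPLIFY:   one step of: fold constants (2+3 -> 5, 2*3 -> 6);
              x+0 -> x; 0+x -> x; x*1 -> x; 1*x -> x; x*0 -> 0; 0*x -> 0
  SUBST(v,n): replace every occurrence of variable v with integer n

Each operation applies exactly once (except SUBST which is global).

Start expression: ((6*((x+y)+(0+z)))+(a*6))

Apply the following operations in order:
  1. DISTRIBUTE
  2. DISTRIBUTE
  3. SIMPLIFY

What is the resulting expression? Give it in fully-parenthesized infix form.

Start: ((6*((x+y)+(0+z)))+(a*6))
Apply DISTRIBUTE at L (target: (6*((x+y)+(0+z)))): ((6*((x+y)+(0+z)))+(a*6)) -> (((6*(x+y))+(6*(0+z)))+(a*6))
Apply DISTRIBUTE at LL (target: (6*(x+y))): (((6*(x+y))+(6*(0+z)))+(a*6)) -> ((((6*x)+(6*y))+(6*(0+z)))+(a*6))
Apply SIMPLIFY at LRR (target: (0+z)): ((((6*x)+(6*y))+(6*(0+z)))+(a*6)) -> ((((6*x)+(6*y))+(6*z))+(a*6))

Answer: ((((6*x)+(6*y))+(6*z))+(a*6))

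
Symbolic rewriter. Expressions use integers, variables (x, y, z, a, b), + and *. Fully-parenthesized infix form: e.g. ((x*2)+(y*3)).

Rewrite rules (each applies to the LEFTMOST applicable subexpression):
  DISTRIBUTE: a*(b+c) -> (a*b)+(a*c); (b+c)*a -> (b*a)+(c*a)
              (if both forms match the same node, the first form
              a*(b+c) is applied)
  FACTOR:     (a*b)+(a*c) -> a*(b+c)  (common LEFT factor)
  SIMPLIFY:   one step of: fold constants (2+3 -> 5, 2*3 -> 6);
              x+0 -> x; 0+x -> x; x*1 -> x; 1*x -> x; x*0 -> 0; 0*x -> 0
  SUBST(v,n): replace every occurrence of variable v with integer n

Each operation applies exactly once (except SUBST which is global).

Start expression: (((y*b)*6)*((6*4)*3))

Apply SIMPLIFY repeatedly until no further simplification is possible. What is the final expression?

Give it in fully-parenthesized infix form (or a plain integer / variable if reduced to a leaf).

Start: (((y*b)*6)*((6*4)*3))
Step 1: at RL: (6*4) -> 24; overall: (((y*b)*6)*((6*4)*3)) -> (((y*b)*6)*(24*3))
Step 2: at R: (24*3) -> 72; overall: (((y*b)*6)*(24*3)) -> (((y*b)*6)*72)
Fixed point: (((y*b)*6)*72)

Answer: (((y*b)*6)*72)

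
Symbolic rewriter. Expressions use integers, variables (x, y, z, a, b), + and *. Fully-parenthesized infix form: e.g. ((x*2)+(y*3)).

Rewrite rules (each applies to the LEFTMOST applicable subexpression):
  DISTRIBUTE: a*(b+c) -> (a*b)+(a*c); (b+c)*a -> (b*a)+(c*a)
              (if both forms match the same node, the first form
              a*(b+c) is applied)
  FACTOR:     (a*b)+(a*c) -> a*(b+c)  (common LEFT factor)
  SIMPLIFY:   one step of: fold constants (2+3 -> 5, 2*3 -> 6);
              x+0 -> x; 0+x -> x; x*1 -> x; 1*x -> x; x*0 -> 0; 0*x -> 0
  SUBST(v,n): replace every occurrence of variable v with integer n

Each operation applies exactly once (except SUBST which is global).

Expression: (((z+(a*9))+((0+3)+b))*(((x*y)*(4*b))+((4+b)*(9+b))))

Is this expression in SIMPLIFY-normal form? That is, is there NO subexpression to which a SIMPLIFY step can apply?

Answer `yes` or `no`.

Answer: no

Derivation:
Expression: (((z+(a*9))+((0+3)+b))*(((x*y)*(4*b))+((4+b)*(9+b))))
Scanning for simplifiable subexpressions (pre-order)...
  at root: (((z+(a*9))+((0+3)+b))*(((x*y)*(4*b))+((4+b)*(9+b)))) (not simplifiable)
  at L: ((z+(a*9))+((0+3)+b)) (not simplifiable)
  at LL: (z+(a*9)) (not simplifiable)
  at LLR: (a*9) (not simplifiable)
  at LR: ((0+3)+b) (not simplifiable)
  at LRL: (0+3) (SIMPLIFIABLE)
  at R: (((x*y)*(4*b))+((4+b)*(9+b))) (not simplifiable)
  at RL: ((x*y)*(4*b)) (not simplifiable)
  at RLL: (x*y) (not simplifiable)
  at RLR: (4*b) (not simplifiable)
  at RR: ((4+b)*(9+b)) (not simplifiable)
  at RRL: (4+b) (not simplifiable)
  at RRR: (9+b) (not simplifiable)
Found simplifiable subexpr at path LRL: (0+3)
One SIMPLIFY step would give: (((z+(a*9))+(3+b))*(((x*y)*(4*b))+((4+b)*(9+b))))
-> NOT in normal form.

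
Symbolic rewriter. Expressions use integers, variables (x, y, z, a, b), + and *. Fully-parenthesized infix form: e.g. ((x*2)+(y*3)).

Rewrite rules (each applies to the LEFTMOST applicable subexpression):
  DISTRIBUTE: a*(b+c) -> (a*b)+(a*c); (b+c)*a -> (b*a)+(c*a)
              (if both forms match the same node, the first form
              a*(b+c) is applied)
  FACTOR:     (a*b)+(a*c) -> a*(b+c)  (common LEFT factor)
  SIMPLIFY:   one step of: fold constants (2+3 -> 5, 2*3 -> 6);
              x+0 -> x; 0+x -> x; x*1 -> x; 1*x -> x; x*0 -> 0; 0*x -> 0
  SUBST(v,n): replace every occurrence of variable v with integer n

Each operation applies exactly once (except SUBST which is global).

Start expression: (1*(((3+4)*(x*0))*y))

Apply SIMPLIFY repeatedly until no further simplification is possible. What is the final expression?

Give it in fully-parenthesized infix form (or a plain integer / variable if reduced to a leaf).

Start: (1*(((3+4)*(x*0))*y))
Step 1: at root: (1*(((3+4)*(x*0))*y)) -> (((3+4)*(x*0))*y); overall: (1*(((3+4)*(x*0))*y)) -> (((3+4)*(x*0))*y)
Step 2: at LL: (3+4) -> 7; overall: (((3+4)*(x*0))*y) -> ((7*(x*0))*y)
Step 3: at LR: (x*0) -> 0; overall: ((7*(x*0))*y) -> ((7*0)*y)
Step 4: at L: (7*0) -> 0; overall: ((7*0)*y) -> (0*y)
Step 5: at root: (0*y) -> 0; overall: (0*y) -> 0
Fixed point: 0

Answer: 0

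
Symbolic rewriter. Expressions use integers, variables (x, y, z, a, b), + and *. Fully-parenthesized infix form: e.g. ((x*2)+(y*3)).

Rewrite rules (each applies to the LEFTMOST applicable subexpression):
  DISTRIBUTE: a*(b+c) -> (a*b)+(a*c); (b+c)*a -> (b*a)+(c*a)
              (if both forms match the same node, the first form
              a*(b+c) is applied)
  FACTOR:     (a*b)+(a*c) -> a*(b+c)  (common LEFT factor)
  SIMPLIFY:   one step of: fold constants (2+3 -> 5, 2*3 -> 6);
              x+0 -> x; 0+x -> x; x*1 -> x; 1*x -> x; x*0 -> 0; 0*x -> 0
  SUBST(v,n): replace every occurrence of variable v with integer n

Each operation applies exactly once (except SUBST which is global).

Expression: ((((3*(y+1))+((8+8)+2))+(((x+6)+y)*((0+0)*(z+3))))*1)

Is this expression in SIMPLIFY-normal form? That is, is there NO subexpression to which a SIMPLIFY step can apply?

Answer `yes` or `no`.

Answer: no

Derivation:
Expression: ((((3*(y+1))+((8+8)+2))+(((x+6)+y)*((0+0)*(z+3))))*1)
Scanning for simplifiable subexpressions (pre-order)...
  at root: ((((3*(y+1))+((8+8)+2))+(((x+6)+y)*((0+0)*(z+3))))*1) (SIMPLIFIABLE)
  at L: (((3*(y+1))+((8+8)+2))+(((x+6)+y)*((0+0)*(z+3)))) (not simplifiable)
  at LL: ((3*(y+1))+((8+8)+2)) (not simplifiable)
  at LLL: (3*(y+1)) (not simplifiable)
  at LLLR: (y+1) (not simplifiable)
  at LLR: ((8+8)+2) (not simplifiable)
  at LLRL: (8+8) (SIMPLIFIABLE)
  at LR: (((x+6)+y)*((0+0)*(z+3))) (not simplifiable)
  at LRL: ((x+6)+y) (not simplifiable)
  at LRLL: (x+6) (not simplifiable)
  at LRR: ((0+0)*(z+3)) (not simplifiable)
  at LRRL: (0+0) (SIMPLIFIABLE)
  at LRRR: (z+3) (not simplifiable)
Found simplifiable subexpr at path root: ((((3*(y+1))+((8+8)+2))+(((x+6)+y)*((0+0)*(z+3))))*1)
One SIMPLIFY step would give: (((3*(y+1))+((8+8)+2))+(((x+6)+y)*((0+0)*(z+3))))
-> NOT in normal form.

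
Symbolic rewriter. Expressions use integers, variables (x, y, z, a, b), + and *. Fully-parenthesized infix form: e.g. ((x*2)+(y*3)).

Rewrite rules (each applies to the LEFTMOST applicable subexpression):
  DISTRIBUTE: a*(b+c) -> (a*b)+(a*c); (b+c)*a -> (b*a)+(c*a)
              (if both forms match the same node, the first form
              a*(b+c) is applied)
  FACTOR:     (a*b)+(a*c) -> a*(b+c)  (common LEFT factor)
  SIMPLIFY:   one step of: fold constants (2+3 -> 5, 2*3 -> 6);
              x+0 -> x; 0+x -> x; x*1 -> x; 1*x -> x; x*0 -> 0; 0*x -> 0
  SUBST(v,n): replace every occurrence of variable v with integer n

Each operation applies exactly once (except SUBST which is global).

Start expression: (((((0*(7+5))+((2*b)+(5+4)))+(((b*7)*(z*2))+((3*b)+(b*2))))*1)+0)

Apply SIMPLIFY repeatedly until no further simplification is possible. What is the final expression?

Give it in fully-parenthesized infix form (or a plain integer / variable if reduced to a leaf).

Start: (((((0*(7+5))+((2*b)+(5+4)))+(((b*7)*(z*2))+((3*b)+(b*2))))*1)+0)
Step 1: at root: (((((0*(7+5))+((2*b)+(5+4)))+(((b*7)*(z*2))+((3*b)+(b*2))))*1)+0) -> ((((0*(7+5))+((2*b)+(5+4)))+(((b*7)*(z*2))+((3*b)+(b*2))))*1); overall: (((((0*(7+5))+((2*b)+(5+4)))+(((b*7)*(z*2))+((3*b)+(b*2))))*1)+0) -> ((((0*(7+5))+((2*b)+(5+4)))+(((b*7)*(z*2))+((3*b)+(b*2))))*1)
Step 2: at root: ((((0*(7+5))+((2*b)+(5+4)))+(((b*7)*(z*2))+((3*b)+(b*2))))*1) -> (((0*(7+5))+((2*b)+(5+4)))+(((b*7)*(z*2))+((3*b)+(b*2)))); overall: ((((0*(7+5))+((2*b)+(5+4)))+(((b*7)*(z*2))+((3*b)+(b*2))))*1) -> (((0*(7+5))+((2*b)+(5+4)))+(((b*7)*(z*2))+((3*b)+(b*2))))
Step 3: at LL: (0*(7+5)) -> 0; overall: (((0*(7+5))+((2*b)+(5+4)))+(((b*7)*(z*2))+((3*b)+(b*2)))) -> ((0+((2*b)+(5+4)))+(((b*7)*(z*2))+((3*b)+(b*2))))
Step 4: at L: (0+((2*b)+(5+4))) -> ((2*b)+(5+4)); overall: ((0+((2*b)+(5+4)))+(((b*7)*(z*2))+((3*b)+(b*2)))) -> (((2*b)+(5+4))+(((b*7)*(z*2))+((3*b)+(b*2))))
Step 5: at LR: (5+4) -> 9; overall: (((2*b)+(5+4))+(((b*7)*(z*2))+((3*b)+(b*2)))) -> (((2*b)+9)+(((b*7)*(z*2))+((3*b)+(b*2))))
Fixed point: (((2*b)+9)+(((b*7)*(z*2))+((3*b)+(b*2))))

Answer: (((2*b)+9)+(((b*7)*(z*2))+((3*b)+(b*2))))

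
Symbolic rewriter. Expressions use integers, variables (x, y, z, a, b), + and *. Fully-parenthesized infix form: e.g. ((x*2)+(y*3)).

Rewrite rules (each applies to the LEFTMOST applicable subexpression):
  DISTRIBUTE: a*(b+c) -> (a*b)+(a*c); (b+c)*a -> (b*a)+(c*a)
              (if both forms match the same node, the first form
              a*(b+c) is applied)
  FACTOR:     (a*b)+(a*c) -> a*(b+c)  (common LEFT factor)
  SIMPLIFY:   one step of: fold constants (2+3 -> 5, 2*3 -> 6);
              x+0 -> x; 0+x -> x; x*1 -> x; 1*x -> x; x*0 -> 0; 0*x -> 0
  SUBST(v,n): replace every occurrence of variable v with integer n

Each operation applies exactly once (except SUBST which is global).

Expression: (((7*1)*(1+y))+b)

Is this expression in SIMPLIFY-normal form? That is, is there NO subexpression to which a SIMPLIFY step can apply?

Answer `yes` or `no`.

Expression: (((7*1)*(1+y))+b)
Scanning for simplifiable subexpressions (pre-order)...
  at root: (((7*1)*(1+y))+b) (not simplifiable)
  at L: ((7*1)*(1+y)) (not simplifiable)
  at LL: (7*1) (SIMPLIFIABLE)
  at LR: (1+y) (not simplifiable)
Found simplifiable subexpr at path LL: (7*1)
One SIMPLIFY step would give: ((7*(1+y))+b)
-> NOT in normal form.

Answer: no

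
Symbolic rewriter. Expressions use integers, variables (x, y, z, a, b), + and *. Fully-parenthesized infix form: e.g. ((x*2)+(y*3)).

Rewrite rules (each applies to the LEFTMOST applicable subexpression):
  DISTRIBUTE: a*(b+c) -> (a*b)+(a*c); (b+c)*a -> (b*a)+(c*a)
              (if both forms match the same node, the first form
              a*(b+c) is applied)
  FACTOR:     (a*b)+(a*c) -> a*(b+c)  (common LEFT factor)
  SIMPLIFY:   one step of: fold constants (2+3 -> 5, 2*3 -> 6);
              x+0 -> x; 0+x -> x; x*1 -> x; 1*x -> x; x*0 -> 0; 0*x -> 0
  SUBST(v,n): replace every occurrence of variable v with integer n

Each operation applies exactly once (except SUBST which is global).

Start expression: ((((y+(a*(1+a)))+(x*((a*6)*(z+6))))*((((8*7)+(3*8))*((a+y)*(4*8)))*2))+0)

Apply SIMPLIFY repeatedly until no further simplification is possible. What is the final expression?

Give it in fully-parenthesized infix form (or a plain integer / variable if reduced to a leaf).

Answer: (((y+(a*(1+a)))+(x*((a*6)*(z+6))))*((80*((a+y)*32))*2))

Derivation:
Start: ((((y+(a*(1+a)))+(x*((a*6)*(z+6))))*((((8*7)+(3*8))*((a+y)*(4*8)))*2))+0)
Step 1: at root: ((((y+(a*(1+a)))+(x*((a*6)*(z+6))))*((((8*7)+(3*8))*((a+y)*(4*8)))*2))+0) -> (((y+(a*(1+a)))+(x*((a*6)*(z+6))))*((((8*7)+(3*8))*((a+y)*(4*8)))*2)); overall: ((((y+(a*(1+a)))+(x*((a*6)*(z+6))))*((((8*7)+(3*8))*((a+y)*(4*8)))*2))+0) -> (((y+(a*(1+a)))+(x*((a*6)*(z+6))))*((((8*7)+(3*8))*((a+y)*(4*8)))*2))
Step 2: at RLLL: (8*7) -> 56; overall: (((y+(a*(1+a)))+(x*((a*6)*(z+6))))*((((8*7)+(3*8))*((a+y)*(4*8)))*2)) -> (((y+(a*(1+a)))+(x*((a*6)*(z+6))))*(((56+(3*8))*((a+y)*(4*8)))*2))
Step 3: at RLLR: (3*8) -> 24; overall: (((y+(a*(1+a)))+(x*((a*6)*(z+6))))*(((56+(3*8))*((a+y)*(4*8)))*2)) -> (((y+(a*(1+a)))+(x*((a*6)*(z+6))))*(((56+24)*((a+y)*(4*8)))*2))
Step 4: at RLL: (56+24) -> 80; overall: (((y+(a*(1+a)))+(x*((a*6)*(z+6))))*(((56+24)*((a+y)*(4*8)))*2)) -> (((y+(a*(1+a)))+(x*((a*6)*(z+6))))*((80*((a+y)*(4*8)))*2))
Step 5: at RLRR: (4*8) -> 32; overall: (((y+(a*(1+a)))+(x*((a*6)*(z+6))))*((80*((a+y)*(4*8)))*2)) -> (((y+(a*(1+a)))+(x*((a*6)*(z+6))))*((80*((a+y)*32))*2))
Fixed point: (((y+(a*(1+a)))+(x*((a*6)*(z+6))))*((80*((a+y)*32))*2))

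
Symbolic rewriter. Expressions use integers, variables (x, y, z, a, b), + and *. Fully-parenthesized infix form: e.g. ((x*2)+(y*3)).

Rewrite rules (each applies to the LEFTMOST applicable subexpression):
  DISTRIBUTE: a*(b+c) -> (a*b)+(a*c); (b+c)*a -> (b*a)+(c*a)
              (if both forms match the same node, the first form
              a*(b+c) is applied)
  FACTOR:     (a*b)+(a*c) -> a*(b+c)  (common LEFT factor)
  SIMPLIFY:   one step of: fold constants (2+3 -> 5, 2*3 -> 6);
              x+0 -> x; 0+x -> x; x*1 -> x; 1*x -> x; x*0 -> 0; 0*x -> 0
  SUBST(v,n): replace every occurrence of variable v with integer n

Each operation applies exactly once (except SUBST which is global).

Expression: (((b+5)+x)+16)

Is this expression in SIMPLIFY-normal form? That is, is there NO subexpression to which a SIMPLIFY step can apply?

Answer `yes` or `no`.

Answer: yes

Derivation:
Expression: (((b+5)+x)+16)
Scanning for simplifiable subexpressions (pre-order)...
  at root: (((b+5)+x)+16) (not simplifiable)
  at L: ((b+5)+x) (not simplifiable)
  at LL: (b+5) (not simplifiable)
Result: no simplifiable subexpression found -> normal form.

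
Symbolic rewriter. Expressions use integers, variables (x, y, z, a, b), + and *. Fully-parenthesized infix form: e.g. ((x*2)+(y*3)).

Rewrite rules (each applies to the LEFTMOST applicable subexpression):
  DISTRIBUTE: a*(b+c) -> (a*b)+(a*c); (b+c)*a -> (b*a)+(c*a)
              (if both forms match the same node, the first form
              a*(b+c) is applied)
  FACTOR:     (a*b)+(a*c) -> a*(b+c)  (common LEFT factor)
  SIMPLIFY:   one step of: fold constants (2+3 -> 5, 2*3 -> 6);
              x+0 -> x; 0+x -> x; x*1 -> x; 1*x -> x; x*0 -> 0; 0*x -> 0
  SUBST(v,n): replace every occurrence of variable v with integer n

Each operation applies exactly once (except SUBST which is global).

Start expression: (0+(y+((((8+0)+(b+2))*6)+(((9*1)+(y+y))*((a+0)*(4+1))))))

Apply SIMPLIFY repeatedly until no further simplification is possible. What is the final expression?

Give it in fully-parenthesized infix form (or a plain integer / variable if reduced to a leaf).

Start: (0+(y+((((8+0)+(b+2))*6)+(((9*1)+(y+y))*((a+0)*(4+1))))))
Step 1: at root: (0+(y+((((8+0)+(b+2))*6)+(((9*1)+(y+y))*((a+0)*(4+1)))))) -> (y+((((8+0)+(b+2))*6)+(((9*1)+(y+y))*((a+0)*(4+1))))); overall: (0+(y+((((8+0)+(b+2))*6)+(((9*1)+(y+y))*((a+0)*(4+1)))))) -> (y+((((8+0)+(b+2))*6)+(((9*1)+(y+y))*((a+0)*(4+1)))))
Step 2: at RLLL: (8+0) -> 8; overall: (y+((((8+0)+(b+2))*6)+(((9*1)+(y+y))*((a+0)*(4+1))))) -> (y+(((8+(b+2))*6)+(((9*1)+(y+y))*((a+0)*(4+1)))))
Step 3: at RRLL: (9*1) -> 9; overall: (y+(((8+(b+2))*6)+(((9*1)+(y+y))*((a+0)*(4+1))))) -> (y+(((8+(b+2))*6)+((9+(y+y))*((a+0)*(4+1)))))
Step 4: at RRRL: (a+0) -> a; overall: (y+(((8+(b+2))*6)+((9+(y+y))*((a+0)*(4+1))))) -> (y+(((8+(b+2))*6)+((9+(y+y))*(a*(4+1)))))
Step 5: at RRRR: (4+1) -> 5; overall: (y+(((8+(b+2))*6)+((9+(y+y))*(a*(4+1))))) -> (y+(((8+(b+2))*6)+((9+(y+y))*(a*5))))
Fixed point: (y+(((8+(b+2))*6)+((9+(y+y))*(a*5))))

Answer: (y+(((8+(b+2))*6)+((9+(y+y))*(a*5))))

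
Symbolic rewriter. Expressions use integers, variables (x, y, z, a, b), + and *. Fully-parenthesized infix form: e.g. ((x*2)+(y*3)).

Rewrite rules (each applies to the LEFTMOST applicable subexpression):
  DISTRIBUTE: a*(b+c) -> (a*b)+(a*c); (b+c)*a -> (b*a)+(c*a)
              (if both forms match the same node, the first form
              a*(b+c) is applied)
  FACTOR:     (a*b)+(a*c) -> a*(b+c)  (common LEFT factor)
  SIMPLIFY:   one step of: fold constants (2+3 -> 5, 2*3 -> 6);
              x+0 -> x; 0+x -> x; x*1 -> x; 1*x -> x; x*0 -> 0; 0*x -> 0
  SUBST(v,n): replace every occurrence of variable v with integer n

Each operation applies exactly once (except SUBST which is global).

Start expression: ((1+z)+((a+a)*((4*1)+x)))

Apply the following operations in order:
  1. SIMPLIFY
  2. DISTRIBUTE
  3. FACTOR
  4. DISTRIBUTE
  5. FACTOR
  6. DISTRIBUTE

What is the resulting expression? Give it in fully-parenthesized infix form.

Start: ((1+z)+((a+a)*((4*1)+x)))
Apply SIMPLIFY at RRL (target: (4*1)): ((1+z)+((a+a)*((4*1)+x))) -> ((1+z)+((a+a)*(4+x)))
Apply DISTRIBUTE at R (target: ((a+a)*(4+x))): ((1+z)+((a+a)*(4+x))) -> ((1+z)+(((a+a)*4)+((a+a)*x)))
Apply FACTOR at R (target: (((a+a)*4)+((a+a)*x))): ((1+z)+(((a+a)*4)+((a+a)*x))) -> ((1+z)+((a+a)*(4+x)))
Apply DISTRIBUTE at R (target: ((a+a)*(4+x))): ((1+z)+((a+a)*(4+x))) -> ((1+z)+(((a+a)*4)+((a+a)*x)))
Apply FACTOR at R (target: (((a+a)*4)+((a+a)*x))): ((1+z)+(((a+a)*4)+((a+a)*x))) -> ((1+z)+((a+a)*(4+x)))
Apply DISTRIBUTE at R (target: ((a+a)*(4+x))): ((1+z)+((a+a)*(4+x))) -> ((1+z)+(((a+a)*4)+((a+a)*x)))

Answer: ((1+z)+(((a+a)*4)+((a+a)*x)))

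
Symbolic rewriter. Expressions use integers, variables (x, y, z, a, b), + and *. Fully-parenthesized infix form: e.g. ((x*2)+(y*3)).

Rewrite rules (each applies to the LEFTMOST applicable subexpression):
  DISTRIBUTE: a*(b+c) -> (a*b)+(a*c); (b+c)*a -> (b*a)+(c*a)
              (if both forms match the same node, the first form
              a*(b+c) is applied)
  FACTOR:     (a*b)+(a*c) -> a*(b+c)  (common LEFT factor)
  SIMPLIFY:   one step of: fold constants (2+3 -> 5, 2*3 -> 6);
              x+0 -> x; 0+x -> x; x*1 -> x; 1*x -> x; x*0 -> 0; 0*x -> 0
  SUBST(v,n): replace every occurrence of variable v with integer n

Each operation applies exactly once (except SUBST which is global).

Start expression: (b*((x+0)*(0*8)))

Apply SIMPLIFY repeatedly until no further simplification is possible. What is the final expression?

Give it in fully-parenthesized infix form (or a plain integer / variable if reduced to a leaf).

Answer: 0

Derivation:
Start: (b*((x+0)*(0*8)))
Step 1: at RL: (x+0) -> x; overall: (b*((x+0)*(0*8))) -> (b*(x*(0*8)))
Step 2: at RR: (0*8) -> 0; overall: (b*(x*(0*8))) -> (b*(x*0))
Step 3: at R: (x*0) -> 0; overall: (b*(x*0)) -> (b*0)
Step 4: at root: (b*0) -> 0; overall: (b*0) -> 0
Fixed point: 0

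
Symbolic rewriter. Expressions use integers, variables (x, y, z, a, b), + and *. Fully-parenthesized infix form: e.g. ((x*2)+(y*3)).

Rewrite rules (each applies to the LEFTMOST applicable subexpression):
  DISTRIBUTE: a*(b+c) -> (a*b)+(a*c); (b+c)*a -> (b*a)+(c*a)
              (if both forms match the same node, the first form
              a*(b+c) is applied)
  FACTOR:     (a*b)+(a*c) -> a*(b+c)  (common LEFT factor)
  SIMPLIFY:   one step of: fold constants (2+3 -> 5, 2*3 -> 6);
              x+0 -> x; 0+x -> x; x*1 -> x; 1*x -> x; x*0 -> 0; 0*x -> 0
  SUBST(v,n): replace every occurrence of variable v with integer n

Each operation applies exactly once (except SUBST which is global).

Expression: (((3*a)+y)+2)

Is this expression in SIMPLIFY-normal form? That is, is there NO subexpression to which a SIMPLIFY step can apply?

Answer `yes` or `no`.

Expression: (((3*a)+y)+2)
Scanning for simplifiable subexpressions (pre-order)...
  at root: (((3*a)+y)+2) (not simplifiable)
  at L: ((3*a)+y) (not simplifiable)
  at LL: (3*a) (not simplifiable)
Result: no simplifiable subexpression found -> normal form.

Answer: yes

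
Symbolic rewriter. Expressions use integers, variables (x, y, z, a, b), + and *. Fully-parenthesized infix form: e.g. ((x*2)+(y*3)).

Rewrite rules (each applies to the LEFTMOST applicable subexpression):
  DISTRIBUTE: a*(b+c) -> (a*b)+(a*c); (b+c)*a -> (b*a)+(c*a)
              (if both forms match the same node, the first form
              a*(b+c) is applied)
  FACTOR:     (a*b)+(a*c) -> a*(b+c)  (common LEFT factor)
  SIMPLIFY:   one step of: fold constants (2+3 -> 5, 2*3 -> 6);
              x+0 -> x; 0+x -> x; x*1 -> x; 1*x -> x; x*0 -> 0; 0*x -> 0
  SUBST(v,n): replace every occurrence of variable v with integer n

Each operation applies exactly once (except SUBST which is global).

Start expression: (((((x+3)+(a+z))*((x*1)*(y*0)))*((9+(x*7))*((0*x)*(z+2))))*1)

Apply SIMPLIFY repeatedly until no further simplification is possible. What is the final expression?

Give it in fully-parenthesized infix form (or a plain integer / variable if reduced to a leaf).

Start: (((((x+3)+(a+z))*((x*1)*(y*0)))*((9+(x*7))*((0*x)*(z+2))))*1)
Step 1: at root: (((((x+3)+(a+z))*((x*1)*(y*0)))*((9+(x*7))*((0*x)*(z+2))))*1) -> ((((x+3)+(a+z))*((x*1)*(y*0)))*((9+(x*7))*((0*x)*(z+2)))); overall: (((((x+3)+(a+z))*((x*1)*(y*0)))*((9+(x*7))*((0*x)*(z+2))))*1) -> ((((x+3)+(a+z))*((x*1)*(y*0)))*((9+(x*7))*((0*x)*(z+2))))
Step 2: at LRL: (x*1) -> x; overall: ((((x+3)+(a+z))*((x*1)*(y*0)))*((9+(x*7))*((0*x)*(z+2)))) -> ((((x+3)+(a+z))*(x*(y*0)))*((9+(x*7))*((0*x)*(z+2))))
Step 3: at LRR: (y*0) -> 0; overall: ((((x+3)+(a+z))*(x*(y*0)))*((9+(x*7))*((0*x)*(z+2)))) -> ((((x+3)+(a+z))*(x*0))*((9+(x*7))*((0*x)*(z+2))))
Step 4: at LR: (x*0) -> 0; overall: ((((x+3)+(a+z))*(x*0))*((9+(x*7))*((0*x)*(z+2)))) -> ((((x+3)+(a+z))*0)*((9+(x*7))*((0*x)*(z+2))))
Step 5: at L: (((x+3)+(a+z))*0) -> 0; overall: ((((x+3)+(a+z))*0)*((9+(x*7))*((0*x)*(z+2)))) -> (0*((9+(x*7))*((0*x)*(z+2))))
Step 6: at root: (0*((9+(x*7))*((0*x)*(z+2)))) -> 0; overall: (0*((9+(x*7))*((0*x)*(z+2)))) -> 0
Fixed point: 0

Answer: 0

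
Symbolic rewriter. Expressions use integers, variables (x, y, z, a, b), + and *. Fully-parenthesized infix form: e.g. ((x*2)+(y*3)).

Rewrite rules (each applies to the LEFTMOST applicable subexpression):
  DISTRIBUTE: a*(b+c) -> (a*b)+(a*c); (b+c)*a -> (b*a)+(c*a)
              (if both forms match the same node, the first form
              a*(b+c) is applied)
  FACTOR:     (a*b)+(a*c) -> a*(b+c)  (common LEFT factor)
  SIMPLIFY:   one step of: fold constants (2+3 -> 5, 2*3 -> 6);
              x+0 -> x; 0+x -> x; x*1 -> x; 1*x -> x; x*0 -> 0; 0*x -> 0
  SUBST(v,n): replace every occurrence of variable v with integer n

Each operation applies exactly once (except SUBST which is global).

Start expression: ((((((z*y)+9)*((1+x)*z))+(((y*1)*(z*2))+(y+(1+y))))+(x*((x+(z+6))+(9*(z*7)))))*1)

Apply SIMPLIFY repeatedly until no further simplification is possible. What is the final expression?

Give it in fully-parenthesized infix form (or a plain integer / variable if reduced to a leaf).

Start: ((((((z*y)+9)*((1+x)*z))+(((y*1)*(z*2))+(y+(1+y))))+(x*((x+(z+6))+(9*(z*7)))))*1)
Step 1: at root: ((((((z*y)+9)*((1+x)*z))+(((y*1)*(z*2))+(y+(1+y))))+(x*((x+(z+6))+(9*(z*7)))))*1) -> (((((z*y)+9)*((1+x)*z))+(((y*1)*(z*2))+(y+(1+y))))+(x*((x+(z+6))+(9*(z*7))))); overall: ((((((z*y)+9)*((1+x)*z))+(((y*1)*(z*2))+(y+(1+y))))+(x*((x+(z+6))+(9*(z*7)))))*1) -> (((((z*y)+9)*((1+x)*z))+(((y*1)*(z*2))+(y+(1+y))))+(x*((x+(z+6))+(9*(z*7)))))
Step 2: at LRLL: (y*1) -> y; overall: (((((z*y)+9)*((1+x)*z))+(((y*1)*(z*2))+(y+(1+y))))+(x*((x+(z+6))+(9*(z*7))))) -> (((((z*y)+9)*((1+x)*z))+((y*(z*2))+(y+(1+y))))+(x*((x+(z+6))+(9*(z*7)))))
Fixed point: (((((z*y)+9)*((1+x)*z))+((y*(z*2))+(y+(1+y))))+(x*((x+(z+6))+(9*(z*7)))))

Answer: (((((z*y)+9)*((1+x)*z))+((y*(z*2))+(y+(1+y))))+(x*((x+(z+6))+(9*(z*7)))))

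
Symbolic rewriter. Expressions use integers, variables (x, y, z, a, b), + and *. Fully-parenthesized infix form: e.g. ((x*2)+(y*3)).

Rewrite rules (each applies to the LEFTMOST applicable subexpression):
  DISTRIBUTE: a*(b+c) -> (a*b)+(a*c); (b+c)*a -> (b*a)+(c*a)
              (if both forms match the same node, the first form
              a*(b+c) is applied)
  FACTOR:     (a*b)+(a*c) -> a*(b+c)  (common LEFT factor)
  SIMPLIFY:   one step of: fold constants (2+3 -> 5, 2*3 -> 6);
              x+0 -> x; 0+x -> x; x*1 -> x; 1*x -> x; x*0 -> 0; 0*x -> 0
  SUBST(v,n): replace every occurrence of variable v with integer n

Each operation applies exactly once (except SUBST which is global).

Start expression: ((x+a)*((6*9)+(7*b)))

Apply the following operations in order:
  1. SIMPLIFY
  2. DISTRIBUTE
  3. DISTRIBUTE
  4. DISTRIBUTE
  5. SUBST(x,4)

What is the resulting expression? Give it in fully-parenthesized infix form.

Answer: (((4*54)+(a*54))+((4*(7*b))+(a*(7*b))))

Derivation:
Start: ((x+a)*((6*9)+(7*b)))
Apply SIMPLIFY at RL (target: (6*9)): ((x+a)*((6*9)+(7*b))) -> ((x+a)*(54+(7*b)))
Apply DISTRIBUTE at root (target: ((x+a)*(54+(7*b)))): ((x+a)*(54+(7*b))) -> (((x+a)*54)+((x+a)*(7*b)))
Apply DISTRIBUTE at L (target: ((x+a)*54)): (((x+a)*54)+((x+a)*(7*b))) -> (((x*54)+(a*54))+((x+a)*(7*b)))
Apply DISTRIBUTE at R (target: ((x+a)*(7*b))): (((x*54)+(a*54))+((x+a)*(7*b))) -> (((x*54)+(a*54))+((x*(7*b))+(a*(7*b))))
Apply SUBST(x,4): (((x*54)+(a*54))+((x*(7*b))+(a*(7*b)))) -> (((4*54)+(a*54))+((4*(7*b))+(a*(7*b))))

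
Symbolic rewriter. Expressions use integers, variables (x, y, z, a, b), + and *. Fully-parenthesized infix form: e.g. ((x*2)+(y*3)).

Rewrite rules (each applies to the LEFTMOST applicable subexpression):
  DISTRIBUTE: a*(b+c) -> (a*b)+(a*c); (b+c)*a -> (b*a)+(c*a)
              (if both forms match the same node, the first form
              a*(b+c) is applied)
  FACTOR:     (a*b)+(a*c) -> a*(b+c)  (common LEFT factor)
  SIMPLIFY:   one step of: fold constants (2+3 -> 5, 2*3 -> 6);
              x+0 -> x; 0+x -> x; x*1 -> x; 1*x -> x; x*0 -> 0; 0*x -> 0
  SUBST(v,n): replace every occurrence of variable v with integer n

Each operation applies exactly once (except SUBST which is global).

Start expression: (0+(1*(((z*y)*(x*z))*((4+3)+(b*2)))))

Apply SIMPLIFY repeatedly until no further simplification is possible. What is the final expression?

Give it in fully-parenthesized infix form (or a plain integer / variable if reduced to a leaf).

Answer: (((z*y)*(x*z))*(7+(b*2)))

Derivation:
Start: (0+(1*(((z*y)*(x*z))*((4+3)+(b*2)))))
Step 1: at root: (0+(1*(((z*y)*(x*z))*((4+3)+(b*2))))) -> (1*(((z*y)*(x*z))*((4+3)+(b*2)))); overall: (0+(1*(((z*y)*(x*z))*((4+3)+(b*2))))) -> (1*(((z*y)*(x*z))*((4+3)+(b*2))))
Step 2: at root: (1*(((z*y)*(x*z))*((4+3)+(b*2)))) -> (((z*y)*(x*z))*((4+3)+(b*2))); overall: (1*(((z*y)*(x*z))*((4+3)+(b*2)))) -> (((z*y)*(x*z))*((4+3)+(b*2)))
Step 3: at RL: (4+3) -> 7; overall: (((z*y)*(x*z))*((4+3)+(b*2))) -> (((z*y)*(x*z))*(7+(b*2)))
Fixed point: (((z*y)*(x*z))*(7+(b*2)))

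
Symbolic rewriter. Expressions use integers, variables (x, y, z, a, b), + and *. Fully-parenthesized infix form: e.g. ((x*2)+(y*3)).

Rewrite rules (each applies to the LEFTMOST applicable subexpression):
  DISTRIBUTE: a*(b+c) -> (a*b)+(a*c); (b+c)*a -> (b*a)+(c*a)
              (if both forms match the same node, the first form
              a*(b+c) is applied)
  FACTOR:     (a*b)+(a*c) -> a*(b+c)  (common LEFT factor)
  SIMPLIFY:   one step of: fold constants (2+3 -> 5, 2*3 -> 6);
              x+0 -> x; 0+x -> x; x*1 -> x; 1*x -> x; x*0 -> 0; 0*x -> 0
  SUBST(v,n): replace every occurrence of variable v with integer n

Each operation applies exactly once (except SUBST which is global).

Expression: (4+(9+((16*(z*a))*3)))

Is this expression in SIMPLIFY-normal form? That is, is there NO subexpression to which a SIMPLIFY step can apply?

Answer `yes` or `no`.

Answer: yes

Derivation:
Expression: (4+(9+((16*(z*a))*3)))
Scanning for simplifiable subexpressions (pre-order)...
  at root: (4+(9+((16*(z*a))*3))) (not simplifiable)
  at R: (9+((16*(z*a))*3)) (not simplifiable)
  at RR: ((16*(z*a))*3) (not simplifiable)
  at RRL: (16*(z*a)) (not simplifiable)
  at RRLR: (z*a) (not simplifiable)
Result: no simplifiable subexpression found -> normal form.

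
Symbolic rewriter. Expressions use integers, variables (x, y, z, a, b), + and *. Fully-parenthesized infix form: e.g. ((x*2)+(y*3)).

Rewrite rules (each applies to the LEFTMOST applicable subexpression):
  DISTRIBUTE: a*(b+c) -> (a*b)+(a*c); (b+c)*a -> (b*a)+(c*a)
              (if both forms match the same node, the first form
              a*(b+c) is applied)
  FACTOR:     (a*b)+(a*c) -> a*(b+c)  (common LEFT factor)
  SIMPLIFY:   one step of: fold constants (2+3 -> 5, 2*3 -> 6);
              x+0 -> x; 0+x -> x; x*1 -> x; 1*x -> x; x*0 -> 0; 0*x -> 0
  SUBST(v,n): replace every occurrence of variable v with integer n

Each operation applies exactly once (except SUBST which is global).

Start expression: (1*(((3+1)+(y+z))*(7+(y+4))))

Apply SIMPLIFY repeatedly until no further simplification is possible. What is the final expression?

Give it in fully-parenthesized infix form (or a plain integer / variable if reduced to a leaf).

Start: (1*(((3+1)+(y+z))*(7+(y+4))))
Step 1: at root: (1*(((3+1)+(y+z))*(7+(y+4)))) -> (((3+1)+(y+z))*(7+(y+4))); overall: (1*(((3+1)+(y+z))*(7+(y+4)))) -> (((3+1)+(y+z))*(7+(y+4)))
Step 2: at LL: (3+1) -> 4; overall: (((3+1)+(y+z))*(7+(y+4))) -> ((4+(y+z))*(7+(y+4)))
Fixed point: ((4+(y+z))*(7+(y+4)))

Answer: ((4+(y+z))*(7+(y+4)))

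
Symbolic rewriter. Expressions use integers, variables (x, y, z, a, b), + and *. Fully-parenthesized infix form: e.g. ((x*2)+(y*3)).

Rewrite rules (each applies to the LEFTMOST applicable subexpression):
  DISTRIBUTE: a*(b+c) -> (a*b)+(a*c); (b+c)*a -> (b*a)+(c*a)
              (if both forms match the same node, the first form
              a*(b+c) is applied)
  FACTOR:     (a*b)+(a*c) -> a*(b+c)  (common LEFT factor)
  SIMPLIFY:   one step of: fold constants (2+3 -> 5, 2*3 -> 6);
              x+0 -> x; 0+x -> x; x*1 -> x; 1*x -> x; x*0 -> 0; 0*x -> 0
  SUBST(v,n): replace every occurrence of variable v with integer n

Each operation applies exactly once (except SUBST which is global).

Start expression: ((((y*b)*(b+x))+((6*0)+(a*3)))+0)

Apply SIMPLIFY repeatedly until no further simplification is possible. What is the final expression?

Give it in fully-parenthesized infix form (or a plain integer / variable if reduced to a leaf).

Start: ((((y*b)*(b+x))+((6*0)+(a*3)))+0)
Step 1: at root: ((((y*b)*(b+x))+((6*0)+(a*3)))+0) -> (((y*b)*(b+x))+((6*0)+(a*3))); overall: ((((y*b)*(b+x))+((6*0)+(a*3)))+0) -> (((y*b)*(b+x))+((6*0)+(a*3)))
Step 2: at RL: (6*0) -> 0; overall: (((y*b)*(b+x))+((6*0)+(a*3))) -> (((y*b)*(b+x))+(0+(a*3)))
Step 3: at R: (0+(a*3)) -> (a*3); overall: (((y*b)*(b+x))+(0+(a*3))) -> (((y*b)*(b+x))+(a*3))
Fixed point: (((y*b)*(b+x))+(a*3))

Answer: (((y*b)*(b+x))+(a*3))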